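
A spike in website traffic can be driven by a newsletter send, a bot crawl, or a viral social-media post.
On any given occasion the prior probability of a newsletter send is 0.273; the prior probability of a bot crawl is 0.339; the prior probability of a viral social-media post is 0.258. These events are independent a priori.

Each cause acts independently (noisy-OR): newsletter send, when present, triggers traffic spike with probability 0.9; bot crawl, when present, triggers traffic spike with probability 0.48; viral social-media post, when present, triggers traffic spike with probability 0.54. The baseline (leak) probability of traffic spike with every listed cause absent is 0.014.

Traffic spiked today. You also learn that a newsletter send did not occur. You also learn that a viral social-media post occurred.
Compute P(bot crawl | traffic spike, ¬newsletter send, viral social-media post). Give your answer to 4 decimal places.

Under noisy-OR, P(traffic spike | causes) = 1 − (1−0.014)·∏(1−qᵢ) over the active causes.
Sum P(traffic spike|·) weighted by the priors over both values of bot crawl:
  P(traffic spike | ¬newsletter send, viral social-media post) = 0.54644×0.661 + 0.764149×0.339
        = 0.361197 + 0.259047 = 0.620244
Keeping only the bot crawl-present terms gives 0.259047, so
  P(bot crawl | traffic spike, ¬newsletter send, viral social-media post) = 0.259047 / 0.620244 ≈ 0.4177

P(bot crawl | traffic spike, ¬newsletter send, viral social-media post) ≈ 0.4177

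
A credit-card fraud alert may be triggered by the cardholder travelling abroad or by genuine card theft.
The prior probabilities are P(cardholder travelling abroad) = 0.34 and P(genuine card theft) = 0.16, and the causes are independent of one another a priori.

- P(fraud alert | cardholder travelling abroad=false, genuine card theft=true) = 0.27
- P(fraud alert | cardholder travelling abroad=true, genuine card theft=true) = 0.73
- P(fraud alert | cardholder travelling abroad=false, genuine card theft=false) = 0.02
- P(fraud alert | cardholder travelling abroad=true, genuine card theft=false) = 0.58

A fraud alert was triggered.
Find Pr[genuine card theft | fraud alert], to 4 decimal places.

Pr[genuine card theft | fraud alert] ≈ 0.2785

P(fraud alert) = 0.02·0.66·0.84 + 0.27·0.66·0.16 + 0.58·0.34·0.84 + 0.73·0.34·0.16 = 0.011088 + 0.028512 + 0.165648 + 0.039712 = 0.244960
Restricting to configurations with genuine card theft present: 0.028512 + 0.039712 = 0.068224.
Hence the posterior is 0.068224/0.244960 ≈ 0.2785.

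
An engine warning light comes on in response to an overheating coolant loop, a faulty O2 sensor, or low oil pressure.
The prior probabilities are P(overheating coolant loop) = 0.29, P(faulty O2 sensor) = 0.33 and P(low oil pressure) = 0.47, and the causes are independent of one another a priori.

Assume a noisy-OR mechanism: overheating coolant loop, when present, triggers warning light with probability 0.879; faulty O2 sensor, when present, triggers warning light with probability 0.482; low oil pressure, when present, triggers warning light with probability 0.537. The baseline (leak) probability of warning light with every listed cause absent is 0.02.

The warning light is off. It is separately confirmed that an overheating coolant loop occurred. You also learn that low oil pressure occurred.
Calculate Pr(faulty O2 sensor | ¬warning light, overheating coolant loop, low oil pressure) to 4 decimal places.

Pr(faulty O2 sensor | ¬warning light, overheating coolant loop, low oil pressure) ≈ 0.2033

Under noisy-OR, P(warning light | causes) = 1 − (1−0.02)·∏(1−qᵢ) over the active causes.
Numerator (weight on configurations with faulty O2 sensor): 0.02844*0.33 = 0.009385
Normalizer over all consistent configurations: 0.054903*0.67 + 0.02844*0.33 = 0.046170
Posterior = 0.009385 / 0.046170 ≈ 0.2033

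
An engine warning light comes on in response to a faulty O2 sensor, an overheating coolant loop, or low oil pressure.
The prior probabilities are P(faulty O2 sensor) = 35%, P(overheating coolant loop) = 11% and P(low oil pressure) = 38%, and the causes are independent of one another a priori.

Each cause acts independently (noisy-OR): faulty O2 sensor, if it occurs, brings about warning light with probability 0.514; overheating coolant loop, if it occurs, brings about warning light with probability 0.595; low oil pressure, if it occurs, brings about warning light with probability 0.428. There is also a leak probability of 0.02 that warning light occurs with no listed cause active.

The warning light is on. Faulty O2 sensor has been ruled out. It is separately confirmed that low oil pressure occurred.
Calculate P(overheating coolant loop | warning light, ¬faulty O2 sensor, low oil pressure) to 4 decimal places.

P(overheating coolant loop | warning light, ¬faulty O2 sensor, low oil pressure) ≈ 0.1786

Under noisy-OR, P(warning light | causes) = 1 − (1−0.02)·∏(1−qᵢ) over the active causes.
By total probability over both values of overheating coolant loop:
  P(warning light | ¬faulty O2 sensor, low oil pressure) = 0.43944×0.89 + 0.772973×0.11
        = 0.391102 + 0.085027 = 0.476129
Keeping only the overheating coolant loop-present terms gives 0.085027, so
  P(overheating coolant loop | warning light, ¬faulty O2 sensor, low oil pressure) = 0.085027 / 0.476129 ≈ 0.1786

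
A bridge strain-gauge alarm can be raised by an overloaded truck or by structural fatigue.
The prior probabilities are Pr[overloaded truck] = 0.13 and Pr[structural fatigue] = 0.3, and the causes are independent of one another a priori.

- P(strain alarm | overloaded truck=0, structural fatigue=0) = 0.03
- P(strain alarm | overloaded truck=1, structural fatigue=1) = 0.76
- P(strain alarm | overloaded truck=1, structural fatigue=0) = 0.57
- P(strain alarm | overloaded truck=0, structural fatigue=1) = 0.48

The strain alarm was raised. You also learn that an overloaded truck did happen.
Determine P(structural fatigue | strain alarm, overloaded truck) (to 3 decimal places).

P(structural fatigue | strain alarm, overloaded truck) ≈ 0.364

By total probability over both values of structural fatigue:
  P(strain alarm | overloaded truck) = 0.57*0.7 + 0.76*0.3
        = 0.399000 + 0.228000 = 0.627000
The terms with structural fatigue present sum to 0.228000, so
  P(structural fatigue | strain alarm, overloaded truck) = 0.228000 / 0.627000 ≈ 0.364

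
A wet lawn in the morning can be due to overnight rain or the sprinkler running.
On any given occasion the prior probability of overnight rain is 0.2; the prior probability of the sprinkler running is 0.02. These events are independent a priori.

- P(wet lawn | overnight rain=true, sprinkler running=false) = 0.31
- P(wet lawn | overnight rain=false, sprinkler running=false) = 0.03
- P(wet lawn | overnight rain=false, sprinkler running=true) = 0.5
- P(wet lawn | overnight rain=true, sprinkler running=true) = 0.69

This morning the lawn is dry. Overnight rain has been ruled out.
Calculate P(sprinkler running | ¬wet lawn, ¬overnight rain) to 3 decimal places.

P(sprinkler running | ¬wet lawn, ¬overnight rain) ≈ 0.010

Weight on sprinkler running=true, given the evidence: 0.5·0.02 = 0.010000
Denominator P(¬wet lawn | ¬overnight rain): 0.97·0.98 + 0.5·0.02 = 0.960600
P(sprinkler running | ¬wet lawn, ¬overnight rain) = 0.010000/0.960600 ≈ 0.010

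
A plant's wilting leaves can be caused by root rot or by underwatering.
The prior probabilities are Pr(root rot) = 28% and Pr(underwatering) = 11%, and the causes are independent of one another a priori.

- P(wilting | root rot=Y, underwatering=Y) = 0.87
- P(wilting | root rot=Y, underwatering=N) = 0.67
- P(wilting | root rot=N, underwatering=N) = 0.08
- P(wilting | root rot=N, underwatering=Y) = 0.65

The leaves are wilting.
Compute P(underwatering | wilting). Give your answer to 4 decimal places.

For the numerator, keep only underwatering=true terms: 0.051480 + 0.026796 = 0.078276
The normalizing constant is 0.08·0.72·0.89 + 0.65·0.72·0.11 + 0.67·0.28·0.89 + 0.87·0.28·0.11 = 0.296504
Posterior = 0.078276 / 0.296504 ≈ 0.2640

P(underwatering | wilting) ≈ 0.2640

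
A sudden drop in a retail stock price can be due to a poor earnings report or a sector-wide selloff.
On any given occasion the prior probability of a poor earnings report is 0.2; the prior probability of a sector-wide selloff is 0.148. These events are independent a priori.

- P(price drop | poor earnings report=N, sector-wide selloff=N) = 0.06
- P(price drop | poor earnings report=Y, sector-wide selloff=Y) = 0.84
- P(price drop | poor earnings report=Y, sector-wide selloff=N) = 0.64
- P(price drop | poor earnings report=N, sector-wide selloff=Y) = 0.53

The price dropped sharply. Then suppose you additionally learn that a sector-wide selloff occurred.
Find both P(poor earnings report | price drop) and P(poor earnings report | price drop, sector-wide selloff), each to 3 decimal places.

P(price drop) = 0.06×0.8×0.852 + 0.53×0.8×0.148 + 0.64×0.2×0.852 + 0.84×0.2×0.148 = 0.040896 + 0.062752 + 0.109056 + 0.024864 = 0.237568
The poor earnings report-present share is 0.109056 + 0.024864 = 0.133920.
Hence the posterior is 0.133920/0.237568 ≈ 0.564.

With the extra evidence:
P(price drop | sector-wide selloff) = 0.53·0.8 + 0.84·0.2 = 0.424000 + 0.168000 = 0.592000
Of this, 0.168000 comes from 0.84·0.2 (the poor earnings report=true cases).
Hence the posterior is 0.168000/0.592000 ≈ 0.284.
The drop from 0.564 to 0.284 is the explaining-away (discounting) effect.

P(poor earnings report | price drop) ≈ 0.564; P(poor earnings report | price drop, sector-wide selloff) ≈ 0.284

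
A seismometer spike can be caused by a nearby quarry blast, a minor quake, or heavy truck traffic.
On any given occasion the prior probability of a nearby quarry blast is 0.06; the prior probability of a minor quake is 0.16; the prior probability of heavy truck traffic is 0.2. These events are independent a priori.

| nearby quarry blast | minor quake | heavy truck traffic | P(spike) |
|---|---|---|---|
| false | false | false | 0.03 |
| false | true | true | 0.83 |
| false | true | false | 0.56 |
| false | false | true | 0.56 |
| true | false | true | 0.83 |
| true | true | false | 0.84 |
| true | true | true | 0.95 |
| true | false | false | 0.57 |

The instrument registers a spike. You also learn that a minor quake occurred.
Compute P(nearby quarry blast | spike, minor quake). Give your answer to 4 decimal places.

P(nearby quarry blast | spike, minor quake) ≈ 0.0822

P(spike | minor quake) = 0.56·0.94·0.8 + 0.83·0.94·0.2 + 0.84·0.06·0.8 + 0.95·0.06·0.2 = 0.421120 + 0.156040 + 0.040320 + 0.011400 = 0.628880
The nearby quarry blast-present share is 0.040320 + 0.011400 = 0.051720.
Hence the posterior is 0.051720/0.628880 ≈ 0.0822.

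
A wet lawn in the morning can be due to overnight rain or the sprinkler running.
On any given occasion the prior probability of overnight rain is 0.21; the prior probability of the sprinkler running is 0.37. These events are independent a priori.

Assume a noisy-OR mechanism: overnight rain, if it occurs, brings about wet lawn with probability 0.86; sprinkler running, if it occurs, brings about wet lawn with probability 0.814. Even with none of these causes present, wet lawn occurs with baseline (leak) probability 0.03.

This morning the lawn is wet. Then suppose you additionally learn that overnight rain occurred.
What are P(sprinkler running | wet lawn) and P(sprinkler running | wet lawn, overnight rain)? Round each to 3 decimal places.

Under noisy-OR, P(wet lawn | causes) = 1 − (1−0.03)·∏(1−qᵢ) over the active causes.
Numerator (weight on configurations with sprinkler running): 0.239563 + 0.075737 = 0.315300
Denominator P(wet lawn): 0.03×0.79×0.63 + 0.81958×0.79×0.37 + 0.8642×0.21×0.63 + 0.974741×0.21×0.37 = 0.444565
P(sprinkler running | wet lawn) = 0.315300/0.444565 ≈ 0.709

Now also conditioning on overnight rain=true:
Numerator (weight on configurations with sprinkler running): 0.974741·0.37 = 0.360654
Normalizer over all consistent configurations: 0.8642·0.63 + 0.974741·0.37 = 0.905100
Posterior = 0.360654 / 0.905100 ≈ 0.398
This is intercausal reasoning (explaining away): once overnight rain accounts for the wet lawn, sprinkler running becomes less likely.

P(sprinkler running | wet lawn) ≈ 0.709; P(sprinkler running | wet lawn, overnight rain) ≈ 0.398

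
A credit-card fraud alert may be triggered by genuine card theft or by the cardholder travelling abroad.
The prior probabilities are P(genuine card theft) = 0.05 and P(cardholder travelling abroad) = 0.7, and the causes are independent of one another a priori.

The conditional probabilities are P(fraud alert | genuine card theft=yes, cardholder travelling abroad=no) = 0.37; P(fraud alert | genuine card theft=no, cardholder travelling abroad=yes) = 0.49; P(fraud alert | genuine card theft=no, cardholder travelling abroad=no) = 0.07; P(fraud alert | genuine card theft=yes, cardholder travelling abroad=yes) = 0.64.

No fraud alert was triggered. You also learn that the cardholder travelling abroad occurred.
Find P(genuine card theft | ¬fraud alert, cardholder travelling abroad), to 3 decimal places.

P(¬fraud alert | cardholder travelling abroad) = 0.51·0.95 + 0.36·0.05 = 0.484500 + 0.018000 = 0.502500
The genuine card theft-present share is 0.36·0.05 = 0.018000.
Hence the posterior is 0.018000/0.502500 ≈ 0.036.

P(genuine card theft | ¬fraud alert, cardholder travelling abroad) ≈ 0.036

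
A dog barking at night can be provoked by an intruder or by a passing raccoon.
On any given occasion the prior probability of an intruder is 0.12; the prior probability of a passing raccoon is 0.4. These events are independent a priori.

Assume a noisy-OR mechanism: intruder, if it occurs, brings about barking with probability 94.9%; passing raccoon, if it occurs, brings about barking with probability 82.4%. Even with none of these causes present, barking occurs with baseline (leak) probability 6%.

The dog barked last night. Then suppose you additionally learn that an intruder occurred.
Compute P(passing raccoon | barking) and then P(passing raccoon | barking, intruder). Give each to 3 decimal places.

P(passing raccoon | barking) ≈ 0.773; P(passing raccoon | barking, intruder) ≈ 0.410

Under noisy-OR, P(barking | causes) = 1 − (1−0.06)·∏(1−qᵢ) over the active causes.
P(barking) = 0.06*0.88*0.6 + 0.83456*0.88*0.4 + 0.95206*0.12*0.6 + 0.991563*0.12*0.4 = 0.031680 + 0.293765 + 0.068548 + 0.047595 = 0.441588
Of this, 0.341360 comes from 0.293765 + 0.047595 (the passing raccoon=true cases).
Hence the posterior is 0.341360/0.441588 ≈ 0.773.

Now condition on the additional information:
P(barking | intruder) = 0.95206*0.6 + 0.991563*0.4 = 0.571236 + 0.396625 = 0.967861
Restricting to configurations with passing raccoon present: 0.991563*0.4 = 0.396625.
P(passing raccoon | barking, intruder) = 0.396625 / 0.967861 ≈ 0.410
The drop from 0.773 to 0.410 is the explaining-away (discounting) effect.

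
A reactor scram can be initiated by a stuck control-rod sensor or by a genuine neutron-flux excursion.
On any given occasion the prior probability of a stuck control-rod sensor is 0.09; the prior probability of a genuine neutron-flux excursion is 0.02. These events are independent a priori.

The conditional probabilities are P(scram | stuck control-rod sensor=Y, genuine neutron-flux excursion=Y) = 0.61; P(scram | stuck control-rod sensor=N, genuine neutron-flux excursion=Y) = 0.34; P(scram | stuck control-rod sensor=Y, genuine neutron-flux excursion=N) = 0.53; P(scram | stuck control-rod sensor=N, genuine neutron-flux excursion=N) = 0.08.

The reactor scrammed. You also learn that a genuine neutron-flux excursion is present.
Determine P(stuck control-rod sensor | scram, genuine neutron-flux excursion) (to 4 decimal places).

Numerator (weight on configurations with stuck control-rod sensor): 0.61*0.09 = 0.054900
Normalizer over all consistent configurations: 0.34*0.91 + 0.61*0.09 = 0.364300
P(stuck control-rod sensor | scram, genuine neutron-flux excursion) = 0.054900/0.364300 ≈ 0.1507

P(stuck control-rod sensor | scram, genuine neutron-flux excursion) ≈ 0.1507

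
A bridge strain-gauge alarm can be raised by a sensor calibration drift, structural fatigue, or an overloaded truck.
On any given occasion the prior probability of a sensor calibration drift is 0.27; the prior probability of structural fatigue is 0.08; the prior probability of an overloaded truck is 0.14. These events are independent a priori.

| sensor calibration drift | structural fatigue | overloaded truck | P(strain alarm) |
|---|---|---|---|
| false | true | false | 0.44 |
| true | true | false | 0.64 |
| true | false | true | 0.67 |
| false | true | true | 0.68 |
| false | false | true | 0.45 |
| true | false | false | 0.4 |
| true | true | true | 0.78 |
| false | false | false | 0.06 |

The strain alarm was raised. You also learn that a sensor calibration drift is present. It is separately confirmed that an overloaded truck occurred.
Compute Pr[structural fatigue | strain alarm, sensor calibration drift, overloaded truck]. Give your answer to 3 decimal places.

P(strain alarm | sensor calibration drift, overloaded truck) = 0.67×0.92 + 0.78×0.08 = 0.616400 + 0.062400 = 0.678800
Of this, 0.062400 comes from 0.78×0.08 (the structural fatigue=true cases).
Hence the posterior is 0.062400/0.678800 ≈ 0.092.

Pr[structural fatigue | strain alarm, sensor calibration drift, overloaded truck] ≈ 0.092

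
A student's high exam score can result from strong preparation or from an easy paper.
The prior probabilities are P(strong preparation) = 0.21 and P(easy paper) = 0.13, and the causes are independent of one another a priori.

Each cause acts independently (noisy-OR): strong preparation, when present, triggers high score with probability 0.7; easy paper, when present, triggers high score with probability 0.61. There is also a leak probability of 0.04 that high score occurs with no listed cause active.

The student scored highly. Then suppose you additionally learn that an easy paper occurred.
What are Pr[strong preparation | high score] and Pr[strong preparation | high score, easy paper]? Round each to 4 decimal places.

Under noisy-OR, P(high score | causes) = 1 − (1−0.04)·∏(1−qᵢ) over the active causes.
Weight on strong preparation=true, given the evidence: 0.130082 + 0.024234 = 0.154316
The normalizing constant is 0.04·0.79·0.87 + 0.6256·0.79·0.13 + 0.712·0.21·0.87 + 0.88768·0.21·0.13 = 0.246057
P(strong preparation | high score) = 0.154316/0.246057 ≈ 0.6272

Now also conditioning on easy paper=true:
P(high score | easy paper) = 0.6256×0.79 + 0.88768×0.21 = 0.494224 + 0.186413 = 0.680637
The strong preparation-present share is 0.88768×0.21 = 0.186413.
Hence the posterior is 0.186413/0.680637 ≈ 0.2739.

Pr[strong preparation | high score] ≈ 0.6272; Pr[strong preparation | high score, easy paper] ≈ 0.2739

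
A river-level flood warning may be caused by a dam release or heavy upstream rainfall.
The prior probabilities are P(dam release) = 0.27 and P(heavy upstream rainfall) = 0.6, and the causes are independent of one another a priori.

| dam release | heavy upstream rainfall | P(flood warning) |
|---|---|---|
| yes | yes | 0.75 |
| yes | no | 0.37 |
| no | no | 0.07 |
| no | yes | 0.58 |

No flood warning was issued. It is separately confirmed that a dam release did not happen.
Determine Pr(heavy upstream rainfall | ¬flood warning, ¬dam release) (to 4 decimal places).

Pr(heavy upstream rainfall | ¬flood warning, ¬dam release) ≈ 0.4038

P(¬flood warning | ¬dam release) = 0.93×0.4 + 0.42×0.6 = 0.372000 + 0.252000 = 0.624000
Of this, 0.252000 comes from 0.42×0.6 (the heavy upstream rainfall=true cases).
P(heavy upstream rainfall | ¬flood warning, ¬dam release) = 0.252000 / 0.624000 ≈ 0.4038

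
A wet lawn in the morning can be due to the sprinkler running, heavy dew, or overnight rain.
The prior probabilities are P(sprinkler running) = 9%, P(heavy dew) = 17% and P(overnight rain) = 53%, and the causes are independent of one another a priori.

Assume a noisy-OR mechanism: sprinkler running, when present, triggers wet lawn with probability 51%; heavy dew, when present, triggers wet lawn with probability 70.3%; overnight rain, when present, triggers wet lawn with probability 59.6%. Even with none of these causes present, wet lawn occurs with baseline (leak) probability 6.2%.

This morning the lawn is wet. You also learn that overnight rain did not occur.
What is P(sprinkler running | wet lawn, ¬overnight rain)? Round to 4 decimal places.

Under noisy-OR, P(wet lawn | causes) = 1 − (1−0.062)·∏(1−qᵢ) over the active causes.
P(wet lawn | ¬overnight rain) = 0.062×0.91×0.83 + 0.721414×0.91×0.17 + 0.54038×0.09×0.83 + 0.863493×0.09×0.17 = 0.046829 + 0.111603 + 0.040366 + 0.013211 = 0.212009
The sprinkler running-present share is 0.040366 + 0.013211 = 0.053577.
So P(sprinkler running | wet lawn, ¬overnight rain) = 0.053577/0.212009 ≈ 0.2527.

P(sprinkler running | wet lawn, ¬overnight rain) ≈ 0.2527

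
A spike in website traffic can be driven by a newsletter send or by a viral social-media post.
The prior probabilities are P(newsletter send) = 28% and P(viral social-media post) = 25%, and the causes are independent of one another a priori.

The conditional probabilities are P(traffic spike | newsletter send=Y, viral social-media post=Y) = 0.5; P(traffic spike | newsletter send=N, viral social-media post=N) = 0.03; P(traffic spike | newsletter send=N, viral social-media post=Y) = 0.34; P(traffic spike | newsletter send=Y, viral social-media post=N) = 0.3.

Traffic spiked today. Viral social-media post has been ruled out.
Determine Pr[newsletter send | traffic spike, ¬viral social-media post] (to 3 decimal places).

P(traffic spike | ¬viral social-media post) = 0.03×0.72 + 0.3×0.28 = 0.021600 + 0.084000 = 0.105600
Restricting to configurations with newsletter send present: 0.3×0.28 = 0.084000.
So P(newsletter send | traffic spike, ¬viral social-media post) = 0.084000/0.105600 ≈ 0.795.

Pr[newsletter send | traffic spike, ¬viral social-media post] ≈ 0.795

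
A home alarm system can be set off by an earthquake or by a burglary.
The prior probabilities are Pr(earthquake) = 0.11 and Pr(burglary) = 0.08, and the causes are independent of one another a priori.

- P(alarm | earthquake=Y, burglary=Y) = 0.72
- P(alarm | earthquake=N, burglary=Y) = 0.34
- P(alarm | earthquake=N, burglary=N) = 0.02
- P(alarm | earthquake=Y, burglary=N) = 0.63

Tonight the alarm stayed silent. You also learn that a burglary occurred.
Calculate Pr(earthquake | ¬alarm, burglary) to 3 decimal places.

Weight on earthquake=true, given the evidence: 0.28·0.11 = 0.030800
The normalizing constant is 0.66·0.89 + 0.28·0.11 = 0.618200
Posterior = 0.030800 / 0.618200 ≈ 0.050

Pr(earthquake | ¬alarm, burglary) ≈ 0.050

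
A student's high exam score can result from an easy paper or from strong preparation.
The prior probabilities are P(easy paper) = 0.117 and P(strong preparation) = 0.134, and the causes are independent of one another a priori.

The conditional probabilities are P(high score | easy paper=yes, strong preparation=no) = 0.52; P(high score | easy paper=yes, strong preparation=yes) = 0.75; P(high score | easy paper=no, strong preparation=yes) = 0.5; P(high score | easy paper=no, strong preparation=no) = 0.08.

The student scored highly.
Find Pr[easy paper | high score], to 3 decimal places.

For the numerator, keep only easy paper=true terms: 0.052687 + 0.011759 = 0.064446
The normalizing constant is 0.08·0.883·0.866 + 0.5·0.883·0.134 + 0.52·0.117·0.866 + 0.75·0.117·0.134 = 0.184781
Posterior = 0.064446 / 0.184781 ≈ 0.349

Pr[easy paper | high score] ≈ 0.349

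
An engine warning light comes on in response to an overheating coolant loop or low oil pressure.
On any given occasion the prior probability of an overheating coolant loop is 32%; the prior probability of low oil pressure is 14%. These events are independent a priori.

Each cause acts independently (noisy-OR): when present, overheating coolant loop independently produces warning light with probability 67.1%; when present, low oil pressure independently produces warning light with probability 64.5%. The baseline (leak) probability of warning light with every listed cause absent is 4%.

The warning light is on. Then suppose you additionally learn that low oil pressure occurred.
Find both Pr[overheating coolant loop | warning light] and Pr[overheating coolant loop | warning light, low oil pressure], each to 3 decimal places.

Pr[overheating coolant loop | warning light] ≈ 0.726; Pr[overheating coolant loop | warning light, low oil pressure] ≈ 0.388

Under noisy-OR, P(warning light | causes) = 1 − (1−0.04)·∏(1−qᵢ) over the active causes.
Numerator (weight on configurations with overheating coolant loop): 0.188281 + 0.039777 = 0.228058
Denominator P(warning light): 0.04·0.68·0.86 + 0.6592·0.68·0.14 + 0.68416·0.32·0.86 + 0.887877·0.32·0.14 = 0.314206
Posterior = 0.228058 / 0.314206 ≈ 0.726

Now also conditioning on low oil pressure=true:
P(warning light | low oil pressure) = 0.6592×0.68 + 0.887877×0.32 = 0.448256 + 0.284121 = 0.732377
Restricting to configurations with overheating coolant loop present: 0.887877×0.32 = 0.284121.
P(overheating coolant loop | warning light, low oil pressure) = 0.284121 / 0.732377 ≈ 0.388
This is intercausal reasoning (explaining away): once low oil pressure accounts for the warning light, overheating coolant loop becomes less likely.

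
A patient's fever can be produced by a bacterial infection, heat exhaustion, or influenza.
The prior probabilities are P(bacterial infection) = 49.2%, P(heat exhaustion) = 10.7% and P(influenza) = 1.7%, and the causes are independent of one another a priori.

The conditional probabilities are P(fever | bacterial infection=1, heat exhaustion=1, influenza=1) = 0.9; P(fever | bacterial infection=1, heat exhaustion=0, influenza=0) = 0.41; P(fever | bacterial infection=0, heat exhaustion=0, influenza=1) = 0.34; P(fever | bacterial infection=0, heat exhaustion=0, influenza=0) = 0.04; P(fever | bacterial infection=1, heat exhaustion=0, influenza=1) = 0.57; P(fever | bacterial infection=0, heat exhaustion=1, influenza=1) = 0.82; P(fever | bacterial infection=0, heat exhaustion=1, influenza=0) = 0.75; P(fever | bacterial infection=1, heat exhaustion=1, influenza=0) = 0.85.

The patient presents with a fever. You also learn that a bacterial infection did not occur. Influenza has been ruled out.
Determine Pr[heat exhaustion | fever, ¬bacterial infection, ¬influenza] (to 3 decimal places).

Pr[heat exhaustion | fever, ¬bacterial infection, ¬influenza] ≈ 0.692

For the numerator, keep only heat exhaustion=true terms: 0.75×0.107 = 0.080250
Denominator P(fever | ¬bacterial infection, ¬influenza): 0.04×0.893 + 0.75×0.107 = 0.115970
P(heat exhaustion | fever, ¬bacterial infection, ¬influenza) = 0.080250/0.115970 ≈ 0.692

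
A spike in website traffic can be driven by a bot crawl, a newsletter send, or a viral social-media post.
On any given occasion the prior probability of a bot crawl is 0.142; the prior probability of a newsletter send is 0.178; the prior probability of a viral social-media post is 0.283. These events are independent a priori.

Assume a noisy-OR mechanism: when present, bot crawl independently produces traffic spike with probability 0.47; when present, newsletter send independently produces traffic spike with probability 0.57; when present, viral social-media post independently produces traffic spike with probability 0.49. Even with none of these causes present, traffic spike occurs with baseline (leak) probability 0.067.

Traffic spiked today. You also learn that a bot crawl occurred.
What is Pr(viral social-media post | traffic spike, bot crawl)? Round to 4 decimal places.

Pr(viral social-media post | traffic spike, bot crawl) ≈ 0.3546

Under noisy-OR, P(traffic spike | causes) = 1 − (1−0.067)·∏(1−qᵢ) over the active causes.
Weight on viral social-media post=true, given the evidence: 0.173960 + 0.044911 = 0.218871
The normalizing constant is 0.50551·0.822·0.717 + 0.74781·0.822·0.283 + 0.787369·0.178·0.717 + 0.891558·0.178·0.283 = 0.617294
Posterior = 0.218871 / 0.617294 ≈ 0.3546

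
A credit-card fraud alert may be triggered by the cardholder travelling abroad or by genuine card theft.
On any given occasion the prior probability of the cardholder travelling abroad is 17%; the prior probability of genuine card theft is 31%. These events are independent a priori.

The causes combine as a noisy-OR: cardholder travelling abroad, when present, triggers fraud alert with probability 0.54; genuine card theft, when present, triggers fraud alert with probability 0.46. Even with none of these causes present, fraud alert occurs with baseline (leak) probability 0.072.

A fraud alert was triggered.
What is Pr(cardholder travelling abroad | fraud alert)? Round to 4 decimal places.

Pr(cardholder travelling abroad | fraud alert) ≈ 0.3886

Under noisy-OR, P(fraud alert | causes) = 1 − (1−0.072)·∏(1−qᵢ) over the active causes.
Enumerate the 4 (cardholder travelling abroad, genuine card theft) configurations and weight by the priors:
  P(fraud alert) = 0.072*0.83*0.69 + 0.49888*0.83*0.31 + 0.57312*0.17*0.69 + 0.769485*0.17*0.31
        = 0.041234 + 0.128362 + 0.067227 + 0.040552 = 0.277375
The terms with cardholder travelling abroad present sum to 0.107779, so
  P(cardholder travelling abroad | fraud alert) = 0.107779 / 0.277375 ≈ 0.3886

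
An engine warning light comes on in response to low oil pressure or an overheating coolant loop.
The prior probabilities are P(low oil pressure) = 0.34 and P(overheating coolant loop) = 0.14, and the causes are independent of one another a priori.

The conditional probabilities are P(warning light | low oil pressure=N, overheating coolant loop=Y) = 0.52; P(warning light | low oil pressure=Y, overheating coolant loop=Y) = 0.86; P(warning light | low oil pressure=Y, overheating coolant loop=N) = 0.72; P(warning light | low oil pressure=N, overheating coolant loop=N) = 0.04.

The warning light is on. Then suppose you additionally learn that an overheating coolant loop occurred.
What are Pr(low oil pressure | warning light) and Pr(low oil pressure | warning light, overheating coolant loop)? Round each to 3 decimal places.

Pr(low oil pressure | warning light) ≈ 0.780; Pr(low oil pressure | warning light, overheating coolant loop) ≈ 0.460

Numerator (weight on configurations with low oil pressure): 0.210528 + 0.040936 = 0.251464
Normalizer over all consistent configurations: 0.04·0.66·0.86 + 0.52·0.66·0.14 + 0.72·0.34·0.86 + 0.86·0.34·0.14 = 0.322216
Posterior = 0.251464 / 0.322216 ≈ 0.780

Now also conditioning on overheating coolant loop=true:
Numerator (weight on configurations with low oil pressure): 0.86×0.34 = 0.292400
The normalizing constant is 0.52×0.66 + 0.86×0.34 = 0.635600
Posterior = 0.292400 / 0.635600 ≈ 0.460
— overheating coolant loop explains away the evidence for low oil pressure.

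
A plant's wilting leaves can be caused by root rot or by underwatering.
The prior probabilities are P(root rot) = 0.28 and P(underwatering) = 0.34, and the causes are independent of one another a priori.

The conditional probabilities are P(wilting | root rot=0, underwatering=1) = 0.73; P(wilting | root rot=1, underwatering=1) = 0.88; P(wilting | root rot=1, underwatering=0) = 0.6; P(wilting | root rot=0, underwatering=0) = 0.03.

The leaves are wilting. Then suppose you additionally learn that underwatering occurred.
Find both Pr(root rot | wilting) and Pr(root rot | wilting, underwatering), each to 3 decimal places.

P(wilting) = 0.03*0.72*0.66 + 0.73*0.72*0.34 + 0.6*0.28*0.66 + 0.88*0.28*0.34 = 0.014256 + 0.178704 + 0.110880 + 0.083776 = 0.387616
Of this, 0.194656 comes from 0.110880 + 0.083776 (the root rot=true cases).
Hence the posterior is 0.194656/0.387616 ≈ 0.502.

Now condition on the additional information:
Numerator (weight on configurations with root rot): 0.88·0.28 = 0.246400
Denominator P(wilting | underwatering): 0.73·0.72 + 0.88·0.28 = 0.772000
P(root rot | wilting, underwatering) = 0.246400/0.772000 ≈ 0.319
— underwatering explains away the evidence for root rot.

Pr(root rot | wilting) ≈ 0.502; Pr(root rot | wilting, underwatering) ≈ 0.319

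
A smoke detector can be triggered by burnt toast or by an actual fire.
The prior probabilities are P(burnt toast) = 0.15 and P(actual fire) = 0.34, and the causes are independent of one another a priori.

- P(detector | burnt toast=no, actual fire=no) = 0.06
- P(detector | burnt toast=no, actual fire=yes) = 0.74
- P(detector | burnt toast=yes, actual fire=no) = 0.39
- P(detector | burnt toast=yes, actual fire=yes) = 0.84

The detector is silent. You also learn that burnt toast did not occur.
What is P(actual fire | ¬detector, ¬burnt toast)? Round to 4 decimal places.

Numerator (weight on configurations with actual fire): 0.26·0.34 = 0.088400
Denominator P(¬detector | ¬burnt toast): 0.94·0.66 + 0.26·0.34 = 0.708800
P(actual fire | ¬detector, ¬burnt toast) = 0.088400/0.708800 ≈ 0.1247

P(actual fire | ¬detector, ¬burnt toast) ≈ 0.1247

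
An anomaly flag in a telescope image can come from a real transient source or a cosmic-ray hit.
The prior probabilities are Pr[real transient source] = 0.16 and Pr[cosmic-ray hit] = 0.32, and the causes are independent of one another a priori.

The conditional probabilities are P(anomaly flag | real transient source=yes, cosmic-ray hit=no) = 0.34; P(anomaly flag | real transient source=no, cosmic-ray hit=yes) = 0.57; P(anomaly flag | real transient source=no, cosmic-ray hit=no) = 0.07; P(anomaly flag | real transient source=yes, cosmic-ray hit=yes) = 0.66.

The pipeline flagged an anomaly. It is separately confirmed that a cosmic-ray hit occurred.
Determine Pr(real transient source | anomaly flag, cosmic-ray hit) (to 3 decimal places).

Pr(real transient source | anomaly flag, cosmic-ray hit) ≈ 0.181

P(anomaly flag | cosmic-ray hit) = 0.57*0.84 + 0.66*0.16 = 0.478800 + 0.105600 = 0.584400
Of this, 0.105600 comes from 0.66*0.16 (the real transient source=true cases).
P(real transient source | anomaly flag, cosmic-ray hit) = 0.105600 / 0.584400 ≈ 0.181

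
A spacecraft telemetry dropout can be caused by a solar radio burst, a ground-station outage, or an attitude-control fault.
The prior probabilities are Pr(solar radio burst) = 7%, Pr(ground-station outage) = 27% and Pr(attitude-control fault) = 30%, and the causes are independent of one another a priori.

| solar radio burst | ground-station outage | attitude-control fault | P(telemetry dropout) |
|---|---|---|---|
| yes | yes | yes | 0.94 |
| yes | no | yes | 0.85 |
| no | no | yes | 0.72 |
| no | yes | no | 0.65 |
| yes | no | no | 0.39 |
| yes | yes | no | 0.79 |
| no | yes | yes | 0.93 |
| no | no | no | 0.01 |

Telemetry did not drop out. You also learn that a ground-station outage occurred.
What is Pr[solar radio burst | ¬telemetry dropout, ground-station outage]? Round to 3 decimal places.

P(¬telemetry dropout | ground-station outage) = 0.35×0.93×0.7 + 0.07×0.93×0.3 + 0.21×0.07×0.7 + 0.06×0.07×0.3 = 0.227850 + 0.019530 + 0.010290 + 0.001260 = 0.258930
Restricting to configurations with solar radio burst present: 0.010290 + 0.001260 = 0.011550.
P(solar radio burst | ¬telemetry dropout, ground-station outage) = 0.011550 / 0.258930 ≈ 0.045

Pr[solar radio burst | ¬telemetry dropout, ground-station outage] ≈ 0.045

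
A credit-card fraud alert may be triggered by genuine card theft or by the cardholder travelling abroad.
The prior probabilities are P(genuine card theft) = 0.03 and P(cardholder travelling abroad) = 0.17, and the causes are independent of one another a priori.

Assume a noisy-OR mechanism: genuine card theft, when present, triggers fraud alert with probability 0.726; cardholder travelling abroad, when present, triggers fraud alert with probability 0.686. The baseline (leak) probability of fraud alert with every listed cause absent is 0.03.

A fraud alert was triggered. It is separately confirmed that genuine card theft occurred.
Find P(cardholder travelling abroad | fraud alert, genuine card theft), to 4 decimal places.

P(cardholder travelling abroad | fraud alert, genuine card theft) ≈ 0.2036

Under noisy-OR, P(fraud alert | causes) = 1 − (1−0.03)·∏(1−qᵢ) over the active causes.
Weight on cardholder travelling abroad=true, given the evidence: 0.916545·0.17 = 0.155813
Denominator P(fraud alert | genuine card theft): 0.73422·0.83 + 0.916545·0.17 = 0.765216
P(cardholder travelling abroad | fraud alert, genuine card theft) = 0.155813/0.765216 ≈ 0.2036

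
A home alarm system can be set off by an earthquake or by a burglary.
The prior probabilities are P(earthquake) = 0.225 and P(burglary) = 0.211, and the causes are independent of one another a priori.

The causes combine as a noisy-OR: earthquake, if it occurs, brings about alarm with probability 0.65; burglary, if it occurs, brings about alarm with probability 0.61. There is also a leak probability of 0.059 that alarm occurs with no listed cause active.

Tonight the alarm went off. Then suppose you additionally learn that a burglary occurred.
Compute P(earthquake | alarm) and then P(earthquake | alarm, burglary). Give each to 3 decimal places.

P(earthquake | alarm) ≈ 0.535; P(earthquake | alarm, burglary) ≈ 0.286

Under noisy-OR, P(alarm | causes) = 1 − (1−0.059)·∏(1−qᵢ) over the active causes.
Weight on earthquake=true, given the evidence: 0.119057 + 0.041377 = 0.160434
The normalizing constant is 0.059*0.775*0.789 + 0.63301*0.775*0.211 + 0.67065*0.225*0.789 + 0.871553*0.225*0.211 = 0.300024
Posterior = 0.160434 / 0.300024 ≈ 0.535

Now condition on the additional information:
Sum P(alarm|·) weighted by the priors over both values of earthquake:
  P(alarm | burglary) = 0.63301×0.775 + 0.871553×0.225
        = 0.490583 + 0.196099 = 0.686682
Configurations with earthquake contribute 0.196099, so
  P(earthquake | alarm, burglary) = 0.196099 / 0.686682 ≈ 0.286
This is intercausal reasoning (explaining away): once burglary accounts for the alarm, earthquake becomes less likely.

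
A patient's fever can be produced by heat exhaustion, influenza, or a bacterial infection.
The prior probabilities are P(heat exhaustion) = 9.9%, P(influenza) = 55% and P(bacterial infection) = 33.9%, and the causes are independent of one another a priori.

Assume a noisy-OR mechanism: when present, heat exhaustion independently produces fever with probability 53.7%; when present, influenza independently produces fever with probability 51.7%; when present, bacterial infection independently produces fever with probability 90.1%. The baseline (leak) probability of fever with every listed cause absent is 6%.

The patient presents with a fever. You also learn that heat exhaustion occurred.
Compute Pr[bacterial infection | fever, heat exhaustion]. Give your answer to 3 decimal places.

Pr[bacterial infection | fever, heat exhaustion] ≈ 0.419

Under noisy-OR, P(fever | causes) = 1 − (1−0.06)·∏(1−qᵢ) over the active causes.
By total probability over the 4 (influenza, bacterial infection) configurations:
  P(fever | heat exhaustion) = 0.56478*0.45*0.661 + 0.956913*0.45*0.339 + 0.789789*0.55*0.661 + 0.979189*0.55*0.339
        = 0.167994 + 0.145977 + 0.287128 + 0.182570 = 0.783669
Keeping only the bacterial infection-present terms gives 0.328547, so
  P(bacterial infection | fever, heat exhaustion) = 0.328547 / 0.783669 ≈ 0.419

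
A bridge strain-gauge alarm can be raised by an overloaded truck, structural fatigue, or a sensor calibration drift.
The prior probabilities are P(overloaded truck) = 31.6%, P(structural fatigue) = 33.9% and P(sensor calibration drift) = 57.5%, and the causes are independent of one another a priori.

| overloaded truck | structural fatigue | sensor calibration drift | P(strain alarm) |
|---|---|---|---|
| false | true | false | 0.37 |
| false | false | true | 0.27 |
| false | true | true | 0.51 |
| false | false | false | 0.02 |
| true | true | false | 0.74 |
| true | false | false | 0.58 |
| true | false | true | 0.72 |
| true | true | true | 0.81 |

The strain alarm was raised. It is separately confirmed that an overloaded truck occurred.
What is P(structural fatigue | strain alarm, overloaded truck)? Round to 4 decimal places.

P(structural fatigue | strain alarm, overloaded truck) ≈ 0.3773

Weight on structural fatigue=true, given the evidence: 0.106616 + 0.157889 = 0.264505
Normalizer over all consistent configurations: 0.58×0.661×0.425 + 0.72×0.661×0.575 + 0.74×0.339×0.425 + 0.81×0.339×0.575 = 0.701095
Posterior = 0.264505 / 0.701095 ≈ 0.3773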